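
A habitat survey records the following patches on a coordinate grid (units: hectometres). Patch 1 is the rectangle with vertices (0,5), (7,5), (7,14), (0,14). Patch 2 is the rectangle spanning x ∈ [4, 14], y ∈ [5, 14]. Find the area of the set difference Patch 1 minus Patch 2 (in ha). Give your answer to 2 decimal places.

|Patch 1∩Patch 2|: x∈[4,7], y∈[5,14] → 3·9 = 27.
|Patch 1| = 63.
|Patch 1 ∖ Patch 2| = |Patch 1| − |Patch 1∩Patch 2| = 63 − 27 = 36.00.

36.00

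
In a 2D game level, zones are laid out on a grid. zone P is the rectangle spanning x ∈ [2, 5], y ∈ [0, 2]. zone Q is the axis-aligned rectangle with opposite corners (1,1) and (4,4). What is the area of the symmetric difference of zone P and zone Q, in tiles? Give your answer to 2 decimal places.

|zone P∩zone Q|: x∈[2,4], y∈[1,2] → 2·1 = 2.
|zone P △ zone Q| = |zone P| + |zone Q| − 2·|zone P∩zone Q| = 6 + 9 − 4 = 11.00.

11.00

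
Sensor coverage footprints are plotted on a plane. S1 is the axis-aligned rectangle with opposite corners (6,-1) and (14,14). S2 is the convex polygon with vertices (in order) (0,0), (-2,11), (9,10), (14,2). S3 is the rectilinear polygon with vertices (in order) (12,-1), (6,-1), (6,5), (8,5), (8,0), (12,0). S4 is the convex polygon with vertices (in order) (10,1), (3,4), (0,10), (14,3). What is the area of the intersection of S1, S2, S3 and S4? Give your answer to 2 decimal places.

5.43

The intersection is the polygon with vertices (6,5), (8,5), (8,1.857), (6,2.714).
By the shoelace formula its area is 5.43.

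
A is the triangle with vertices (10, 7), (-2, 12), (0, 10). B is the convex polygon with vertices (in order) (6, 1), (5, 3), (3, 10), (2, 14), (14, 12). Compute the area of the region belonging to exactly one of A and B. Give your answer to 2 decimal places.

78.53

|A| = 7, |B| = 77, |A∩B| = 2.7329.
|A △ B| = |A| + |B| − 2·|A∩B| = 7 + 77 − 5.4658 = 78.53.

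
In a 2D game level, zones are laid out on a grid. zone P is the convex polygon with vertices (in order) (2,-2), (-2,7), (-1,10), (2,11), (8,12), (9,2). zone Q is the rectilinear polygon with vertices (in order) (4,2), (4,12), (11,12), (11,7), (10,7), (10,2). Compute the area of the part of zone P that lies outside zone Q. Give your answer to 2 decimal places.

|zone P| = 106, |zone P∩zone Q| = 43.6667.
|zone P ∖ zone Q| = |zone P| − |zone P∩zone Q| = 106 − 43.6667 = 62.33.

62.33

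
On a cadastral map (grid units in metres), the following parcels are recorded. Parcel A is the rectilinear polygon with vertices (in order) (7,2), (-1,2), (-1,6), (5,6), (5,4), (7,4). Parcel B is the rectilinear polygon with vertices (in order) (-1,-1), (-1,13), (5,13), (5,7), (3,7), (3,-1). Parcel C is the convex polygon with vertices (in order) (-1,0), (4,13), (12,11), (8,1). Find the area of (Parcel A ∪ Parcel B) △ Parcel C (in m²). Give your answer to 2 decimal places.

|Parcel A ∪ Parcel B| = 80.
|(Parcel A ∪ Parcel B) ∩ Parcel C| = 42.4861.
|(Parcel A ∪ Parcel B) △ Parcel C| = 80 + 100 − 84.9722 = 95.03.

95.03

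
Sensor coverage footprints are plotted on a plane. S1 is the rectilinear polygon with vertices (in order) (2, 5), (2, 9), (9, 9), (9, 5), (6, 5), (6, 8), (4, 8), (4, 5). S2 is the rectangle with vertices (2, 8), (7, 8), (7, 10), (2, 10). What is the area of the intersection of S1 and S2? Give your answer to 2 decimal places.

The intersection is the polygon with vertices (2,9), (7,9), (7,8), (6,8), (4,8), (2,8).
By the shoelace formula its area is 5.00.

5.00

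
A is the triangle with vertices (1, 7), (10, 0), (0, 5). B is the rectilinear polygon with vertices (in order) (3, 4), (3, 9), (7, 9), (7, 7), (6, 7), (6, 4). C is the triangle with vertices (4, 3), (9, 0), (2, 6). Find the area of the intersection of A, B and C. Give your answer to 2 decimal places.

0.68

The intersection is the polygon with vertices (3.333,4), (3,4.5), (3,5.143), (4.333,4).
By the shoelace formula its area is 0.68.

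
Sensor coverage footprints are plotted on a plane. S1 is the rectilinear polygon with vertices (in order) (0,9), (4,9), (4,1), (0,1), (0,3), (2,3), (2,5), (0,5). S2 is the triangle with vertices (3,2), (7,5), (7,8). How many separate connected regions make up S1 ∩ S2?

S1 ∩ S2 is a single connected region.

1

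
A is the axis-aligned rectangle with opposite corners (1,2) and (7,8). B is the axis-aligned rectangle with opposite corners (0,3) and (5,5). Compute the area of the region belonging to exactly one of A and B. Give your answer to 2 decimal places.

30.00

|A∩B|: x∈[1,5], y∈[3,5] → 4·2 = 8.
|A △ B| = |A| + |B| − 2·|A∩B| = 36 + 10 − 16 = 30.00.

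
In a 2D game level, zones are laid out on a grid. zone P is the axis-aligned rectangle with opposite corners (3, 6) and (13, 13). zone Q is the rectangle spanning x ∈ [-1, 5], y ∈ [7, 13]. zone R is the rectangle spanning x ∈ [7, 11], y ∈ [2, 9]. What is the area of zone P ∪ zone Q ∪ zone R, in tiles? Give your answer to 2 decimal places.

By inclusion–exclusion:
Individual areas: |zone P| = 70, |zone Q| = 36, |zone R| = 28.
|zone P∩zone Q|: x∈[3,5], y∈[7,13] → 2·6 = 12.
|zone P∩zone R|: x∈[7,11], y∈[6,9] → 4·3 = 12.
|zone Q∩zone R| = 0 (no overlap).
|zone P∩zone Q∩zone R| = 0.
|zone P ∪ zone Q ∪ zone R| = 134 − 24 + 0 = 110.00.

110.00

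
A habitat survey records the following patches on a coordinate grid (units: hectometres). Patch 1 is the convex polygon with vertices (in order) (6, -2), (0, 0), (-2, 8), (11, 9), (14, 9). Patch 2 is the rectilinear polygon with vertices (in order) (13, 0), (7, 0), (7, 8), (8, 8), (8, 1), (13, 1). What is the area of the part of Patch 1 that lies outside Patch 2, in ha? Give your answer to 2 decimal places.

|Patch 1| = 107.5, |Patch 1∩Patch 2| = 7.8182.
|Patch 1 ∖ Patch 2| = |Patch 1| − |Patch 1∩Patch 2| = 107.5 − 7.8182 = 99.68.

99.68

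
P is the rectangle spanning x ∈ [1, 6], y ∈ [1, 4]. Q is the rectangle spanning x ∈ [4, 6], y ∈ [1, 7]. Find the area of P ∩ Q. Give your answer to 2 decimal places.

6.00

|P∩Q|: x∈[4,6], y∈[1,4] → 2·3 = 6.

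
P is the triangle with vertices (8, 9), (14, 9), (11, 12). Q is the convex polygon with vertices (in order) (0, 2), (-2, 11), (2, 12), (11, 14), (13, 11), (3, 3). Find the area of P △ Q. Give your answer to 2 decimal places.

93.94

|P| = 9, |Q| = 97.5, |P∩Q| = 6.2778.
|P △ Q| = |P| + |Q| − 2·|P∩Q| = 9 + 97.5 − 12.5556 = 93.94.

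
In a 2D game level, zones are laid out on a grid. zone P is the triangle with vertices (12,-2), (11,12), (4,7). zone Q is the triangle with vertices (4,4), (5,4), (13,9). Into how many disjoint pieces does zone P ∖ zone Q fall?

zone P ∖ zone Q splits into 2 disjoint pieces (area 27.0744, area 22.7918).

2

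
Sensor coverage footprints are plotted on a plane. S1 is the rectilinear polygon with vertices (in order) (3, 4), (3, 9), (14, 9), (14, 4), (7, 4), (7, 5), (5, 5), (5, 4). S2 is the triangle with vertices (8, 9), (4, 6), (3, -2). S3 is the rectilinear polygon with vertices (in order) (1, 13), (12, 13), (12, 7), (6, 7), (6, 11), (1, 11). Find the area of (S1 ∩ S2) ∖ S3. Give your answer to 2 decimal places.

|S1 ∩ S2| = 7.6136.
|(S1 ∩ S2) ∩ S3| = 1.5909.
|(S1 ∩ S2) ∖ S3| = 7.6136 − 1.5909 = 6.02.

6.02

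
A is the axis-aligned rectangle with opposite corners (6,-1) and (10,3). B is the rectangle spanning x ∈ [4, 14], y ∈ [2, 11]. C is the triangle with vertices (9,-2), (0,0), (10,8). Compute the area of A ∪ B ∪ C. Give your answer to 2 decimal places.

By inclusion–exclusion:
Individual areas: |A| = 16, |B| = 90, |C| = 46.
|A∩B|: x∈[6,10], y∈[2,3] → 4·1 = 4.
|A∩C| = 13.2.
|B∩C| = 19.8.
|A∩B∩C| = 3.45.
|A ∪ B ∪ C| = 152 − 37 + 3.45 = 118.45.

118.45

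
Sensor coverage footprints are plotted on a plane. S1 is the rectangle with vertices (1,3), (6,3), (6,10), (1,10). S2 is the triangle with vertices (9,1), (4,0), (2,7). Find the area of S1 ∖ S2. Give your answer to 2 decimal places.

28.14

|S1| = 35, |S1∩S2| = 6.8571.
|S1 ∖ S2| = |S1| − |S1∩S2| = 35 − 6.8571 = 28.14.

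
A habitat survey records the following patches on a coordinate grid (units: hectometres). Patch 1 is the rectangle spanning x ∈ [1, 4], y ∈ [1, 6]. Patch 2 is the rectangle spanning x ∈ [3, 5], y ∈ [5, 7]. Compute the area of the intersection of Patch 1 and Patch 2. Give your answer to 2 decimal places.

|Patch 1∩Patch 2|: x∈[3,4], y∈[5,6] → 1·1 = 1.

1.00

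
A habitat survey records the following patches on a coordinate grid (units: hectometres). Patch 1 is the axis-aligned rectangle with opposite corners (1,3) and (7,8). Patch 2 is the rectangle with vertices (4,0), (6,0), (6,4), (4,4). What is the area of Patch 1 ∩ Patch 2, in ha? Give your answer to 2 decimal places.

|Patch 1∩Patch 2|: x∈[4,6], y∈[3,4] → 2·1 = 2.

2.00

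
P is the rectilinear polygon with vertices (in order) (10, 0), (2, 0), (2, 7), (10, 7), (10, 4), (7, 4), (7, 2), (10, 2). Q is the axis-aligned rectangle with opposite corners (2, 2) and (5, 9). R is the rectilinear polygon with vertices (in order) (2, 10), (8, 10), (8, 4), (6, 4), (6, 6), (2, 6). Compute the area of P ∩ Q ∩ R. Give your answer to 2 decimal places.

3.00

The intersection is the polygon with vertices (5,7), (5,6), (2,6), (2,7).
By the shoelace formula its area is 3.00.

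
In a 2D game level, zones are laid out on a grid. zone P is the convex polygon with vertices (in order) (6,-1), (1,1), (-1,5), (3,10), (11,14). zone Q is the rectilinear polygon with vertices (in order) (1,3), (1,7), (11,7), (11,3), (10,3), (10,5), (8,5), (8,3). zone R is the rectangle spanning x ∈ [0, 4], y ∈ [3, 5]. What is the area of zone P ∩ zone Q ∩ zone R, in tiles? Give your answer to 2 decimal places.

6.00

The intersection is the polygon with vertices (1,3), (1,5), (4,5), (4,3).
By the shoelace formula its area is 6.00.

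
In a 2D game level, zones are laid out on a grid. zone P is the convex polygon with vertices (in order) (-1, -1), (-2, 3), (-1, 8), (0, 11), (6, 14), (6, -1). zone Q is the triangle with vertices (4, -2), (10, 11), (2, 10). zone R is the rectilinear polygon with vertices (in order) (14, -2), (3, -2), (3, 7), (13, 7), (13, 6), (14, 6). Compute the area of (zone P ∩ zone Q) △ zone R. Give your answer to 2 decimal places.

91.65

|zone P ∩ zone Q| = 32.3526.
|(zone P ∩ zone Q) ∩ zone R| = 19.3526.
|(zone P ∩ zone Q) △ zone R| = 32.3526 + 98 − 38.7051 = 91.65.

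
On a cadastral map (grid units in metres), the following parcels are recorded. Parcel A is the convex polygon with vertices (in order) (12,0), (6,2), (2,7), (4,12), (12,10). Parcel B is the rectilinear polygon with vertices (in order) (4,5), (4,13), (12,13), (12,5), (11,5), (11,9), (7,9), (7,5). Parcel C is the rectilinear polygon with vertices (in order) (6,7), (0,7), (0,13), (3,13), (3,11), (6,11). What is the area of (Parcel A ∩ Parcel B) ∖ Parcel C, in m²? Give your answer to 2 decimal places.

24.00

|Parcel A ∩ Parcel B| = 32.
|(Parcel A ∩ Parcel B) ∩ Parcel C| = 8.
|(Parcel A ∩ Parcel B) ∖ Parcel C| = 32 − 8 = 24.00.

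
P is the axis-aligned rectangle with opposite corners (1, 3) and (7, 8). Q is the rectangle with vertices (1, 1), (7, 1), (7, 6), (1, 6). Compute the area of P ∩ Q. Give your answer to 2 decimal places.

|P∩Q|: x∈[1,7], y∈[3,6] → 6·3 = 18.

18.00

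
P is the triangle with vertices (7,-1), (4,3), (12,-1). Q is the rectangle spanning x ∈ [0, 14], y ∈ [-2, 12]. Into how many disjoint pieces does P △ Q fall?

P △ Q is a single connected region.

1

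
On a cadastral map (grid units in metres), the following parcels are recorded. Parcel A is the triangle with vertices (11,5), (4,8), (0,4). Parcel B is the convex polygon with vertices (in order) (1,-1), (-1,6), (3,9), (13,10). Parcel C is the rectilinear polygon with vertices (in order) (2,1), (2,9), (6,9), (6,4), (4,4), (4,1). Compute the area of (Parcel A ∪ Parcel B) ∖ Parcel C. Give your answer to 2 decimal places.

43.03

|Parcel A ∪ Parcel B| = 68.3447.
|(Parcel A ∪ Parcel B) ∩ Parcel C| = 25.3182.
|(Parcel A ∪ Parcel B) ∖ Parcel C| = 68.3447 − 25.3182 = 43.03.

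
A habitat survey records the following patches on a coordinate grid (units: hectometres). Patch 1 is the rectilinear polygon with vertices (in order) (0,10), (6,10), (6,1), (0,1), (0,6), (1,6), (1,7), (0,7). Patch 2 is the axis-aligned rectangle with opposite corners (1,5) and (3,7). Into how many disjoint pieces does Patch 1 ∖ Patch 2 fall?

Patch 1 ∖ Patch 2 is a single connected region.

1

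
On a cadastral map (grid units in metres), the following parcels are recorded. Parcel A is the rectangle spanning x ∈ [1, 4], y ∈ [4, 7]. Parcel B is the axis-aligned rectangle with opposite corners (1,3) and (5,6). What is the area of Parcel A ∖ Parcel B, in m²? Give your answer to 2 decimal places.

|Parcel A∩Parcel B|: x∈[1,4], y∈[4,6] → 3·2 = 6.
|Parcel A| = 9.
|Parcel A ∖ Parcel B| = |Parcel A| − |Parcel A∩Parcel B| = 9 − 6 = 3.00.

3.00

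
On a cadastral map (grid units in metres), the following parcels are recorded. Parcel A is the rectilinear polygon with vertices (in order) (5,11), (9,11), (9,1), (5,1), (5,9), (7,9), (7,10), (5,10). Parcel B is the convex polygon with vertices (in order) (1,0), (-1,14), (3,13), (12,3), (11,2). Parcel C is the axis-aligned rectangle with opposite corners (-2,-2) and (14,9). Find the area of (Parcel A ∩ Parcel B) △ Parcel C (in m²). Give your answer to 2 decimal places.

|Parcel A ∩ Parcel B| = 28.1722.
|(Parcel A ∩ Parcel B) ∩ Parcel C| = 27.9.
|(Parcel A ∩ Parcel B) △ Parcel C| = 28.1722 + 176 − 55.8 = 148.37.

148.37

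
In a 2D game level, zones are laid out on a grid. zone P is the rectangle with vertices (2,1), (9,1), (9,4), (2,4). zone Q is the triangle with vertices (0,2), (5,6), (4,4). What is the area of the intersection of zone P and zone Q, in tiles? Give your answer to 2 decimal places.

0.90

The intersection is the polygon with vertices (4,4), (2,3), (2,3.6), (2.5,4).
By the shoelace formula its area is 0.90.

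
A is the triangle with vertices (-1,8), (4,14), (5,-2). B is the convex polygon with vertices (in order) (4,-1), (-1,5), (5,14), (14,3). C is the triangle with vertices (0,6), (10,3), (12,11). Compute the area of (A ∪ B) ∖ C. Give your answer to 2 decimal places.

87.27

|A ∪ B| = 123.8077.
|(A ∪ B) ∩ C| = 36.5389.
|(A ∪ B) ∖ C| = 123.8077 − 36.5389 = 87.27.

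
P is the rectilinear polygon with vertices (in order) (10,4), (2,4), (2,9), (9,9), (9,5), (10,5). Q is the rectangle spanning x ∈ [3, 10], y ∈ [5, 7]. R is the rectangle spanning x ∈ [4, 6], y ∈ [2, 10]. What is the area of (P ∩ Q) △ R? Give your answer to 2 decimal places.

20.00

|P ∩ Q| = 12.
|(P ∩ Q) ∩ R| = 4.
|(P ∩ Q) △ R| = 12 + 16 − 8 = 20.00.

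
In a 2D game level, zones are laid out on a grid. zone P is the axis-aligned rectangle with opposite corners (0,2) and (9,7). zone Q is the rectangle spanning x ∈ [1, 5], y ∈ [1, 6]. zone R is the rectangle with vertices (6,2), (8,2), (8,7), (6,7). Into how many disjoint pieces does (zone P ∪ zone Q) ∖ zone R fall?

(zone P ∪ zone Q) ∖ zone R splits into 2 disjoint pieces (area 34, area 5).

2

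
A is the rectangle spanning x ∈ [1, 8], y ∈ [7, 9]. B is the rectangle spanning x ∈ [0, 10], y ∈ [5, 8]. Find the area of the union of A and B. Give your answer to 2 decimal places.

37.00

By inclusion–exclusion:
Individual areas: |A| = 14, |B| = 30.
|A∩B|: x∈[1,8], y∈[7,8] → 7·1 = 7.
|A ∪ B| = 44 − 7 = 37.00.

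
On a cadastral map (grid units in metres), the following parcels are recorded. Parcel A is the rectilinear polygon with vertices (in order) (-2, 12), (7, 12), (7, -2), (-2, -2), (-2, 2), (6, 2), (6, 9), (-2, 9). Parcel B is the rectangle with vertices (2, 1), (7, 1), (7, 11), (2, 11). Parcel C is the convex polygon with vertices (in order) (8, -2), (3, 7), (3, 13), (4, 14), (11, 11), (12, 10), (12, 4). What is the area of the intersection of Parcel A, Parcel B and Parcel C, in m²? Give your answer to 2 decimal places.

The intersection is the polygon with vertices (6.333,1), (5.778,2), (6,2), (6,9), (3,9), (3,11), (7,11), (7,1).
By the shoelace formula its area is 15.94.

15.94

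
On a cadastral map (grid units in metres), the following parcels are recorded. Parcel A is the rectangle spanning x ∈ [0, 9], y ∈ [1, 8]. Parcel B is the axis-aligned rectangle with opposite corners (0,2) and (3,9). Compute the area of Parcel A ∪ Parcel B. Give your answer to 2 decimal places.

By inclusion–exclusion:
Individual areas: |Parcel A| = 63, |Parcel B| = 21.
|Parcel A∩Parcel B|: x∈[0,3], y∈[2,8] → 3·6 = 18.
|Parcel A ∪ Parcel B| = 84 − 18 = 66.00.

66.00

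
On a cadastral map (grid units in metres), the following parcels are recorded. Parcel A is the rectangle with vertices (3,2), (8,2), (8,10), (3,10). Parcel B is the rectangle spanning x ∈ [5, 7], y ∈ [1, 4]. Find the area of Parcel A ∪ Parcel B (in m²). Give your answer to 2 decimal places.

By inclusion–exclusion:
Individual areas: |Parcel A| = 40, |Parcel B| = 6.
|Parcel A∩Parcel B|: x∈[5,7], y∈[2,4] → 2·2 = 4.
|Parcel A ∪ Parcel B| = 46 − 4 = 42.00.

42.00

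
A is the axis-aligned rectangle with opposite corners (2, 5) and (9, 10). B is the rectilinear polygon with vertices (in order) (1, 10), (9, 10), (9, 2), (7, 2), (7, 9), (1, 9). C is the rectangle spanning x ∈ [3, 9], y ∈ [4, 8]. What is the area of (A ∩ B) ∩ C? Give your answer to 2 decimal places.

The region (A ∩ B) ∩ C is the polygon with vertices (7,5), (7,8), (9,8), (9,5).
By the shoelace formula its area is 6.00.

6.00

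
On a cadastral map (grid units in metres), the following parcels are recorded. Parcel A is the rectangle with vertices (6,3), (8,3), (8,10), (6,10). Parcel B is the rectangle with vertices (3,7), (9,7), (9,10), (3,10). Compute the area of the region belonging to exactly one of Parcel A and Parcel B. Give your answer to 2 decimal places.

|Parcel A∩Parcel B|: x∈[6,8], y∈[7,10] → 2·3 = 6.
|Parcel A △ Parcel B| = |Parcel A| + |Parcel B| − 2·|Parcel A∩Parcel B| = 14 + 18 − 12 = 20.00.

20.00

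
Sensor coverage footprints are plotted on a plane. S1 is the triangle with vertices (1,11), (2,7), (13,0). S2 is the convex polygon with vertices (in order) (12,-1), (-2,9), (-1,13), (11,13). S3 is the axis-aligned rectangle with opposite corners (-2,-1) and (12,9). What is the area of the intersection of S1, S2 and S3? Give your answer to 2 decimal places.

The intersection is the polygon with vertices (1.5,9), (3.182,9), (11.854,1.051), (11.878,0.714), (2,7).
By the shoelace formula its area is 16.64.

16.64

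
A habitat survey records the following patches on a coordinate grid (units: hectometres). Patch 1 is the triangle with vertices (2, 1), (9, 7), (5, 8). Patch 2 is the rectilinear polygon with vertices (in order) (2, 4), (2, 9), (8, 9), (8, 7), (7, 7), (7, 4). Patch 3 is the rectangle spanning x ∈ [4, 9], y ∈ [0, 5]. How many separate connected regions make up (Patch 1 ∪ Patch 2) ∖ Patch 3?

1

(Patch 1 ∪ Patch 2) ∖ Patch 3 is a single connected region.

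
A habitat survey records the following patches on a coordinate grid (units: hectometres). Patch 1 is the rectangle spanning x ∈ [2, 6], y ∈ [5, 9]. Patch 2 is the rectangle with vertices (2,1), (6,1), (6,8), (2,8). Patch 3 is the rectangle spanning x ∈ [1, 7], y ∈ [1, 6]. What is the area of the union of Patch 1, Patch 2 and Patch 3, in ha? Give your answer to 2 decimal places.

By inclusion–exclusion:
Individual areas: |Patch 1| = 16, |Patch 2| = 28, |Patch 3| = 30.
|Patch 1∩Patch 2|: x∈[2,6], y∈[5,8] → 4·3 = 12.
|Patch 1∩Patch 3|: x∈[2,6], y∈[5,6] → 4·1 = 4.
|Patch 2∩Patch 3|: x∈[2,6], y∈[1,6] → 4·5 = 20.
|Patch 1∩Patch 2∩Patch 3| = 4.
|Patch 1 ∪ Patch 2 ∪ Patch 3| = 74 − 36 + 4 = 42.00.

42.00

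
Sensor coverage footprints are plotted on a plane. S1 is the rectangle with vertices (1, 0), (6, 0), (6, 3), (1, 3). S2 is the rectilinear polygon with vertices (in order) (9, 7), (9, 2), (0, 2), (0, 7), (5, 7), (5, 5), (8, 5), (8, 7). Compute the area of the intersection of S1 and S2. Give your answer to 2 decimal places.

5.00

The intersection is the polygon with vertices (1,3), (6,3), (6,2), (1,2).
By the shoelace formula its area is 5.00.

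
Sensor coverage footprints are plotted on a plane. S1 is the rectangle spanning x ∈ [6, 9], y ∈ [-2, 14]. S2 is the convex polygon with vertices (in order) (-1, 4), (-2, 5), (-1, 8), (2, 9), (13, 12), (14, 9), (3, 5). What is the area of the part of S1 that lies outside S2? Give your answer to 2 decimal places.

36.41

|S1| = 48, |S1∩S2| = 11.5909.
|S1 ∖ S2| = |S1| − |S1∩S2| = 48 − 11.5909 = 36.41.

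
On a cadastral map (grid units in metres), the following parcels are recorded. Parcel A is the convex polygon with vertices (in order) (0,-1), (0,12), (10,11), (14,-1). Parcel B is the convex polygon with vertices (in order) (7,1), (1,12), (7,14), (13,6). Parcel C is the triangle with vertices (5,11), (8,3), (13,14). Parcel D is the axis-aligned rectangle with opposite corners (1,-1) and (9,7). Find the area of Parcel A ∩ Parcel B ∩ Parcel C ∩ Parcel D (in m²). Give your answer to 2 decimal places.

5.90

The intersection is the polygon with vertices (8,3), (6.5,7), (9,7), (9,5.2).
By the shoelace formula its area is 5.90.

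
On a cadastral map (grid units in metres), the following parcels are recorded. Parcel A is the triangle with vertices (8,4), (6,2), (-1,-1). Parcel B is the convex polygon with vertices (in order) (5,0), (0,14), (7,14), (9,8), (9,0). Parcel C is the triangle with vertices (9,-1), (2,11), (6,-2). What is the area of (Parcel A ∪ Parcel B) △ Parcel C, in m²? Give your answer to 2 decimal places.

|Parcel A ∪ Parcel B| = 86.8569.
|(Parcel A ∪ Parcel B) ∩ Parcel C| = 16.6763.
|(Parcel A ∪ Parcel B) △ Parcel C| = 86.8569 + 21.5 − 33.3526 = 75.00.

75.00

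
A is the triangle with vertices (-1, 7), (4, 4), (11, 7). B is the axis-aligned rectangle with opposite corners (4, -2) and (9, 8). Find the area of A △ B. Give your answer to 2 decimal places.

|A| = 18, |B| = 50, |A∩B| = 9.6429.
|A △ B| = |A| + |B| − 2·|A∩B| = 18 + 50 − 19.2857 = 48.71.

48.71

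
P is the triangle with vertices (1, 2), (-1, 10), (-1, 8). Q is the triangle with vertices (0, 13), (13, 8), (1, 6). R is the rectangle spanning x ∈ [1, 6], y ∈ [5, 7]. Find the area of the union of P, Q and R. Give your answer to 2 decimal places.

52.08

By inclusion–exclusion:
Individual areas: |P| = 2, |Q| = 43, |R| = 10.
|P∩Q| = 0.
|P∩R| = 0.
|Q∩R| = 2.9167.
|P∩Q∩R| = 0.
|P ∪ Q ∪ R| = 55 − 2.9167 + 0 = 52.08.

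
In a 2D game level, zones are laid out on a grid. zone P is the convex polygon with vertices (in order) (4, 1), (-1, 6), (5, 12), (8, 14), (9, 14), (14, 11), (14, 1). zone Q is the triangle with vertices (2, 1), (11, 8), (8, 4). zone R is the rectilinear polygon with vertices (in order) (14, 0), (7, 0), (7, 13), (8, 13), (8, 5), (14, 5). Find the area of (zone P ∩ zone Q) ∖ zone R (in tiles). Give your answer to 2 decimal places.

|zone P ∩ zone Q| = 7.2917.
|(zone P ∩ zone Q) ∩ zone R| = 1.9028.
|(zone P ∩ zone Q) ∖ zone R| = 7.2917 − 1.9028 = 5.39.

5.39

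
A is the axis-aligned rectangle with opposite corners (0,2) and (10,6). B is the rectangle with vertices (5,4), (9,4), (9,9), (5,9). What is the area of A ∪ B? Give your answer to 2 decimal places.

By inclusion–exclusion:
Individual areas: |A| = 40, |B| = 20.
|A∩B|: x∈[5,9], y∈[4,6] → 4·2 = 8.
|A ∪ B| = 60 − 8 = 52.00.

52.00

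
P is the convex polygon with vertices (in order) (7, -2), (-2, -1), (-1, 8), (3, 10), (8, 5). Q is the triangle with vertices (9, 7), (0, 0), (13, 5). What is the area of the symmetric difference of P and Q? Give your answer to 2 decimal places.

|P| = 89, |Q| = 23, |P∩Q| = 11.8815.
|P △ Q| = |P| + |Q| − 2·|P∩Q| = 89 + 23 − 23.7631 = 88.24.

88.24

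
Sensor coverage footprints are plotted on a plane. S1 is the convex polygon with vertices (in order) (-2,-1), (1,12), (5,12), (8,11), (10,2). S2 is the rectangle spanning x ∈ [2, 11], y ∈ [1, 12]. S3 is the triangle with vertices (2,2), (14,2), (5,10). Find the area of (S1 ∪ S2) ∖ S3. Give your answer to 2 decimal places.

87.50

|S1 ∪ S2| = 131.5.
|(S1 ∪ S2) ∩ S3| = 44.
|(S1 ∪ S2) ∖ S3| = 131.5 − 44 = 87.50.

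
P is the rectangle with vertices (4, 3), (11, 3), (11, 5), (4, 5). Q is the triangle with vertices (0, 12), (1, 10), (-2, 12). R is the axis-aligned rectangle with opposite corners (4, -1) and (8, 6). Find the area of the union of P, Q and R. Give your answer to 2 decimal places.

36.00

By inclusion–exclusion:
Individual areas: |P| = 14, |Q| = 2, |R| = 28.
|P∩Q| = 0.
|P∩R|: x∈[4,8], y∈[3,5] → 4·2 = 8.
|Q∩R| = 0.
|P∩Q∩R| = 0.
|P ∪ Q ∪ R| = 44 − 8 + 0 = 36.00.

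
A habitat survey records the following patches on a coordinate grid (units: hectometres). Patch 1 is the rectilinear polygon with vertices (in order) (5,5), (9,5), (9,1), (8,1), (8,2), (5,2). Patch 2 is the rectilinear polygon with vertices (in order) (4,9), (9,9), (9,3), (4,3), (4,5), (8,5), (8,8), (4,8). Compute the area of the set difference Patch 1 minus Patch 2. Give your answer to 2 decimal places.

|Patch 1| = 13, |Patch 1∩Patch 2| = 8.
|Patch 1 ∖ Patch 2| = |Patch 1| − |Patch 1∩Patch 2| = 13 − 8 = 5.00.

5.00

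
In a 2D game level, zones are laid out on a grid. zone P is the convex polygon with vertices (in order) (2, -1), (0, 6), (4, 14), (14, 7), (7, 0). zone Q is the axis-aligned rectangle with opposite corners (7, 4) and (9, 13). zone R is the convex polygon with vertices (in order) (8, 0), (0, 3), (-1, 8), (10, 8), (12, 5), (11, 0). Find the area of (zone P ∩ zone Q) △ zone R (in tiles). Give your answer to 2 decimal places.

|zone P ∩ zone Q| = 14.4.
|(zone P ∩ zone Q) ∩ zone R| = 8.
|(zone P ∩ zone Q) △ zone R| = 14.4 + 81 − 16 = 79.40.

79.40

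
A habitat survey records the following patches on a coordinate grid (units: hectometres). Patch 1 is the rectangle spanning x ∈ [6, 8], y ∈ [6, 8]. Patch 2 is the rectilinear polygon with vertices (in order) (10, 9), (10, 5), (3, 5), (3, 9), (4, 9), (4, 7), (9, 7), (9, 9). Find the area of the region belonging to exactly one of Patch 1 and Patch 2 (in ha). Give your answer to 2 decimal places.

18.00

|Patch 1| = 4, |Patch 2| = 18, |Patch 1∩Patch 2| = 2.
|Patch 1 △ Patch 2| = |Patch 1| + |Patch 2| − 2·|Patch 1∩Patch 2| = 4 + 18 − 4 = 18.00.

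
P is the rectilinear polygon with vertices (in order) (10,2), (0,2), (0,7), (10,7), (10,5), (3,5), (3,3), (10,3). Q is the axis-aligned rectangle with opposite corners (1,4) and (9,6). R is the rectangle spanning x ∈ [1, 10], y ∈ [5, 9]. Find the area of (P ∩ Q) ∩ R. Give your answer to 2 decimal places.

The region (P ∩ Q) ∩ R is the polygon with vertices (1,6), (9,6), (9,5), (3,5), (1,5).
By the shoelace formula its area is 8.00.

8.00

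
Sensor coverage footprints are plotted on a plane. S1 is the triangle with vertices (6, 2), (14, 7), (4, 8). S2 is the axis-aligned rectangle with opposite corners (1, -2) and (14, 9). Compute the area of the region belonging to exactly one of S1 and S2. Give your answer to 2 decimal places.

114.00

|S1| = 29, |S2| = 143, |S1∩S2| = 29.
|S1 △ S2| = |S1| + |S2| − 2·|S1∩S2| = 29 + 143 − 58 = 114.00.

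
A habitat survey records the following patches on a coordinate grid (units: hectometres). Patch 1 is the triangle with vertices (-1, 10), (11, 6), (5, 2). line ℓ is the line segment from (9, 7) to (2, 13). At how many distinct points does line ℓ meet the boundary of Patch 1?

The segment lies entirely outside Patch 1 and never meets its boundary.

0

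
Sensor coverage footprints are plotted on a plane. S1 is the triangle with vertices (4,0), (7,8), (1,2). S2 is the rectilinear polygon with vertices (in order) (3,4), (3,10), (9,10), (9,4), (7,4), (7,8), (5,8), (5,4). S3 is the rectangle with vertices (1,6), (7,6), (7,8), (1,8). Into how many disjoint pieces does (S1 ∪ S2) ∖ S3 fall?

2

(S1 ∪ S2) ∖ S3 splits into 2 disjoint pieces (area 15.75, area 20).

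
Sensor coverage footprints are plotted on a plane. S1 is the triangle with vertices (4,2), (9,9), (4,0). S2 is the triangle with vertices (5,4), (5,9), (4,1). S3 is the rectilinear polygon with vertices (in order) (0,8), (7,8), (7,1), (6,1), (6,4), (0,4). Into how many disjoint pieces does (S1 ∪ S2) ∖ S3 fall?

3

(S1 ∪ S2) ∖ S3 splits into 3 disjoint pieces (area 3.6722, area 0.0625, area 0.8).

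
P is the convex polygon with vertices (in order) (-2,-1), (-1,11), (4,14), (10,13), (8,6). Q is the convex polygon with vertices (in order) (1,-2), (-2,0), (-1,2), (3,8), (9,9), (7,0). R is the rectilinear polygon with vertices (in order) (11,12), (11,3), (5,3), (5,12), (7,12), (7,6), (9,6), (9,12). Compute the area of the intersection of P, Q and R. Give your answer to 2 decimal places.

The intersection is the polygon with vertices (7,8.667), (7,6), (8,6), (5,3.9), (5,8.333).
By the shoelace formula its area is 8.15.

8.15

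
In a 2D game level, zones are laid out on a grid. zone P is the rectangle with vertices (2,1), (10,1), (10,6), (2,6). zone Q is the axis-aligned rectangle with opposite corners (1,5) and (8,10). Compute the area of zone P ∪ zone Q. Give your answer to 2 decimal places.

69.00

By inclusion–exclusion:
Individual areas: |zone P| = 40, |zone Q| = 35.
|zone P∩zone Q|: x∈[2,8], y∈[5,6] → 6·1 = 6.
|zone P ∪ zone Q| = 75 − 6 = 69.00.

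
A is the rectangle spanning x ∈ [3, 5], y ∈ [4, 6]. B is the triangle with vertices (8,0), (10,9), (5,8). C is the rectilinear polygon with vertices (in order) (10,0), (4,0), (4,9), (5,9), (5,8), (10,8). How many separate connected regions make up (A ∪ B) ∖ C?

(A ∪ B) ∖ C splits into 2 disjoint pieces (area 2, area 2.3889).

2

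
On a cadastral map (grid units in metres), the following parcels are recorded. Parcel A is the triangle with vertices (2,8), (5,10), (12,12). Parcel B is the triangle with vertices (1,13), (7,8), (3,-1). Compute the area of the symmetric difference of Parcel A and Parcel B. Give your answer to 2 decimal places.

38.50

|Parcel A| = 4, |Parcel B| = 37, |Parcel A∩Parcel B| = 1.2513.
|Parcel A △ Parcel B| = |Parcel A| + |Parcel B| − 2·|Parcel A∩Parcel B| = 4 + 37 − 2.5025 = 38.50.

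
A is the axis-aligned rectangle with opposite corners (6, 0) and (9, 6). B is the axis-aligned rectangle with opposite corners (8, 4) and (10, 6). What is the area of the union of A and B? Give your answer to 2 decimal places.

20.00

By inclusion–exclusion:
Individual areas: |A| = 18, |B| = 4.
|A∩B|: x∈[8,9], y∈[4,6] → 1·2 = 2.
|A ∪ B| = 22 − 2 = 20.00.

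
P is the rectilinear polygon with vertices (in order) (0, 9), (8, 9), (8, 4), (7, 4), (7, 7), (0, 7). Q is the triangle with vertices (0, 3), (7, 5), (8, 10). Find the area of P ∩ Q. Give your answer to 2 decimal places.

4.17

The intersection is the polygon with vertices (7.8,9), (7,5), (7,7), (4.571,7), (6.857,9).
By the shoelace formula its area is 4.17.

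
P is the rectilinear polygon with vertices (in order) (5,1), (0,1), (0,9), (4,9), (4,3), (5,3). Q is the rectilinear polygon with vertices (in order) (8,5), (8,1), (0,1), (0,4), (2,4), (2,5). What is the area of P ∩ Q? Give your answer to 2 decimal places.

The intersection is the polygon with vertices (0,1), (0,4), (2,4), (2,5), (4,5), (4,3), (5,3), (5,1).
By the shoelace formula its area is 16.00.

16.00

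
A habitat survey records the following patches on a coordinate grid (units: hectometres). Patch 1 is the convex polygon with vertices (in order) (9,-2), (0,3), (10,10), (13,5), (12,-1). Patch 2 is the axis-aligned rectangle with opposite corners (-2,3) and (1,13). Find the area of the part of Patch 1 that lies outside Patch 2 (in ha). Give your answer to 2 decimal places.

85.15

|Patch 1| = 85.5, |Patch 1∩Patch 2| = 0.35.
|Patch 1 ∖ Patch 2| = |Patch 1| − |Patch 1∩Patch 2| = 85.5 − 0.35 = 85.15.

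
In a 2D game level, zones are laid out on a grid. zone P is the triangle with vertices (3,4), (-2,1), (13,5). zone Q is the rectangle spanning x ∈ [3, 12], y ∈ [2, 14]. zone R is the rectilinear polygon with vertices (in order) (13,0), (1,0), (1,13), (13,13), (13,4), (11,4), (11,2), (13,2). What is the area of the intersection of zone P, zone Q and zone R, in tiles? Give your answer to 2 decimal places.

8.25

The intersection is the polygon with vertices (3,4), (12,4.9), (12,4.733), (3,2.333).
By the shoelace formula its area is 8.25.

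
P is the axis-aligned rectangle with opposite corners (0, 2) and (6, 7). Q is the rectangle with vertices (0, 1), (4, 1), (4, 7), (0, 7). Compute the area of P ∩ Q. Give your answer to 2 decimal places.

20.00

|P∩Q|: x∈[0,4], y∈[2,7] → 4·5 = 20.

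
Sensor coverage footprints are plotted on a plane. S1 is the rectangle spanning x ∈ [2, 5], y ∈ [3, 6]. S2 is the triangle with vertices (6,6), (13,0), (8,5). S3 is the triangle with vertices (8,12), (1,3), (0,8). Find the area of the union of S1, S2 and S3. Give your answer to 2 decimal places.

32.36

By inclusion–exclusion:
Individual areas: |S1| = 9, |S2| = 2.5, |S3| = 22.
|S1∩S2| = 0.
|S1∩S3| = 1.1429.
|S2∩S3| = 0.
|S1∩S2∩S3| = 0.
|S1 ∪ S2 ∪ S3| = 33.5 − 1.1429 + 0 = 32.36.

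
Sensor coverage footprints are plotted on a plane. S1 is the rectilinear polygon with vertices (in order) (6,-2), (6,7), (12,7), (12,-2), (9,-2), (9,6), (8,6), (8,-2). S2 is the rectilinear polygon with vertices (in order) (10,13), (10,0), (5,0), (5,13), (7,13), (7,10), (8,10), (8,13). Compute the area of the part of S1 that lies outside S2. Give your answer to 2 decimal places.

|S1| = 46, |S1∩S2| = 22.
|S1 ∖ S2| = |S1| − |S1∩S2| = 46 − 22 = 24.00.

24.00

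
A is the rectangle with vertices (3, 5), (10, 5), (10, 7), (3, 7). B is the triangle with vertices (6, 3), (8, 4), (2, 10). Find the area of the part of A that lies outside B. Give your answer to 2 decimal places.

10.57

|A| = 14, |A∩B| = 3.4286.
|A ∖ B| = |A| − |A∩B| = 14 − 3.4286 = 10.57.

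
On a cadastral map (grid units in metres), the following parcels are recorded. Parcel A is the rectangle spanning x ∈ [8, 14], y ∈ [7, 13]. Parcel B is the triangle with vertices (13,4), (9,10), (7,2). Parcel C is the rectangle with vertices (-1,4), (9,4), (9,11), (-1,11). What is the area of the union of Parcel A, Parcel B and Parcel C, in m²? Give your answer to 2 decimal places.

By inclusion–exclusion:
Individual areas: |Parcel A| = 36, |Parcel B| = 22, |Parcel C| = 70.
|Parcel A∩Parcel B| = 4.125.
|Parcel A∩Parcel C|: x∈[8,9], y∈[7,11] → 1·4 = 4.
|Parcel B∩Parcel C| = 4.5.
|Parcel A∩Parcel B∩Parcel C| = 1.125.
|Parcel A ∪ Parcel B ∪ Parcel C| = 128 − 12.625 + 1.125 = 116.50.

116.50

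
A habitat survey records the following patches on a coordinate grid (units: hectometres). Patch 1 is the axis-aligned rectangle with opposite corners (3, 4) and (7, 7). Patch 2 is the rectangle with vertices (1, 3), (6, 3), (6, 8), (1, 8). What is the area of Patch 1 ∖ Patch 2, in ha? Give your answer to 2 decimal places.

|Patch 1∩Patch 2|: x∈[3,6], y∈[4,7] → 3·3 = 9.
|Patch 1| = 12.
|Patch 1 ∖ Patch 2| = |Patch 1| − |Patch 1∩Patch 2| = 12 − 9 = 3.00.

3.00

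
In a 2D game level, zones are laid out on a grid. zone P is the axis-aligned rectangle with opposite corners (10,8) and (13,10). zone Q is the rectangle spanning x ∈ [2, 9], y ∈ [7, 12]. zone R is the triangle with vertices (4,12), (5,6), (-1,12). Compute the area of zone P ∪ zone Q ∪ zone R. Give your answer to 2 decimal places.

By inclusion–exclusion:
Individual areas: |zone P| = 6, |zone Q| = 35, |zone R| = 15.
|zone P∩zone Q| = 0 (no overlap).
|zone P∩zone R| = 0.
|zone Q∩zone R| = 10.0833.
|zone P∩zone Q∩zone R| = 0.
|zone P ∪ zone Q ∪ zone R| = 56 − 10.0833 + 0 = 45.92.

45.92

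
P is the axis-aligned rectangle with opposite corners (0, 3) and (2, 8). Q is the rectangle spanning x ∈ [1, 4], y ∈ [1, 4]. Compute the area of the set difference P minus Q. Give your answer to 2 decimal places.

9.00

|P∩Q|: x∈[1,2], y∈[3,4] → 1·1 = 1.
|P| = 10.
|P ∖ Q| = |P| − |P∩Q| = 10 − 1 = 9.00.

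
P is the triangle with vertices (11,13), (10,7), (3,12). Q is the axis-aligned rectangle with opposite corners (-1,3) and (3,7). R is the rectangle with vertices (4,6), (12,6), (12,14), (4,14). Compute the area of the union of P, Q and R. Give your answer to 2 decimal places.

80.42

By inclusion–exclusion:
Individual areas: |P| = 23.5, |Q| = 16, |R| = 64.
|P∩Q| = 0.
|P∩R| = 23.0804.
|Q∩R| = 0 (no overlap).
|P∩Q∩R| = 0.
|P ∪ Q ∪ R| = 103.5 − 23.0804 + 0 = 80.42.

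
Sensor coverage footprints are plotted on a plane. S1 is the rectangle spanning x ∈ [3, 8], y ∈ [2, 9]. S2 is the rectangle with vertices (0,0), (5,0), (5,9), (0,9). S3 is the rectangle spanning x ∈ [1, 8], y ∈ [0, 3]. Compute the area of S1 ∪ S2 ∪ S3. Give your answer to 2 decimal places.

72.00

By inclusion–exclusion:
Individual areas: |S1| = 35, |S2| = 45, |S3| = 21.
|S1∩S2|: x∈[3,5], y∈[2,9] → 2·7 = 14.
|S1∩S3|: x∈[3,8], y∈[2,3] → 5·1 = 5.
|S2∩S3|: x∈[1,5], y∈[0,3] → 4·3 = 12.
|S1∩S2∩S3| = 2.
|S1 ∪ S2 ∪ S3| = 101 − 31 + 2 = 72.00.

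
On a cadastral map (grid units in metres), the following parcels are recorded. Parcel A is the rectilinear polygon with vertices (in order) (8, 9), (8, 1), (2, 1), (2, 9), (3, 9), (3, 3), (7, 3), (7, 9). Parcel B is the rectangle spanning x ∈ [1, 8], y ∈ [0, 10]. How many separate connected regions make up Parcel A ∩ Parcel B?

1

Parcel A ∩ Parcel B is a single connected region.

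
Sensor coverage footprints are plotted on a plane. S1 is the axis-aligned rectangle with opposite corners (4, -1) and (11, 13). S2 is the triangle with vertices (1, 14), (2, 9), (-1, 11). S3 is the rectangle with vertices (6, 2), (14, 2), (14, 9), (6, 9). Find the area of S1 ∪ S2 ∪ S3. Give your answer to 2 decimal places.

By inclusion–exclusion:
Individual areas: |S1| = 98, |S2| = 6.5, |S3| = 56.
|S1∩S2| = 0.
|S1∩S3|: x∈[6,11], y∈[2,9] → 5·7 = 35.
|S2∩S3| = 0.
|S1∩S2∩S3| = 0.
|S1 ∪ S2 ∪ S3| = 160.5 − 35 + 0 = 125.50.

125.50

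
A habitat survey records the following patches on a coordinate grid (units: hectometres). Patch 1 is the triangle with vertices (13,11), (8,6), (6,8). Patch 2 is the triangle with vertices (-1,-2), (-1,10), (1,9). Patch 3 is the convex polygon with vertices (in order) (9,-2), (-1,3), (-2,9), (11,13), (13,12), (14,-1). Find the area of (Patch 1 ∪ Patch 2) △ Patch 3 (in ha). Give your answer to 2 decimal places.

|Patch 1 ∪ Patch 2| = 22.
|(Patch 1 ∪ Patch 2) ∩ Patch 3| = 19.62.
|(Patch 1 ∪ Patch 2) △ Patch 3| = 22 + 170 − 39.2399 = 152.76.

152.76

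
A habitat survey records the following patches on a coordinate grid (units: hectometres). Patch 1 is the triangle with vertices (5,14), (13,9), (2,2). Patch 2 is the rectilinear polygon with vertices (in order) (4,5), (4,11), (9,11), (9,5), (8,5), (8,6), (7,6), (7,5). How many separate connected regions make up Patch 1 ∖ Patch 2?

3

Patch 1 ∖ Patch 2 splits into 3 disjoint pieces (area 18.2159, area 0.5, area 9.0714).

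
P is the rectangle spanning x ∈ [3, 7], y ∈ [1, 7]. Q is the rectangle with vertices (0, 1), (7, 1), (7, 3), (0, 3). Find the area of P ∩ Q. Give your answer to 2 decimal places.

|P∩Q|: x∈[3,7], y∈[1,3] → 4·2 = 8.

8.00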